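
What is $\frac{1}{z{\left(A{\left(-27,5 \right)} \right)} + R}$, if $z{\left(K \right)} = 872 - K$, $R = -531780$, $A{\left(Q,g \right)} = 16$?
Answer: $- \frac{1}{530924} \approx -1.8835 \cdot 10^{-6}$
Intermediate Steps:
$\frac{1}{z{\left(A{\left(-27,5 \right)} \right)} + R} = \frac{1}{\left(872 - 16\right) - 531780} = \frac{1}{856 - 531780} = \frac{1}{-530924} = - \frac{1}{530924}$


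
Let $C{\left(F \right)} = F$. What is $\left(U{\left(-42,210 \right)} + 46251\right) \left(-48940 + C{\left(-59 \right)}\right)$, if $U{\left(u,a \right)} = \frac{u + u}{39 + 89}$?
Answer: $- \frac{72519058989}{32} \approx -2.2662 \cdot 10^{9}$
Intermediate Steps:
$U{\left(u,a \right)} = \frac{u}{64}$ ($U{\left(u,a \right)} = \frac{2 u}{128} = 2 u \frac{1}{128} = \frac{u}{64}$)
$\left(U{\left(-42,210 \right)} + 46251\right) \left(-48940 + C{\left(-59 \right)}\right) = \left(\frac{1}{64} \left(-42\right) + 46251\right) \left(-48940 - 59\right) = \left(- \frac{21}{32} + 46251\right) \left(-48999\right) = \frac{1480011}{32} \left(-48999\right) = - \frac{72519058989}{32}$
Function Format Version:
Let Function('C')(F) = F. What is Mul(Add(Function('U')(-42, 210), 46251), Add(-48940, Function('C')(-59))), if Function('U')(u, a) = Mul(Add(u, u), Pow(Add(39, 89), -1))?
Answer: Rational(-72519058989, 32) ≈ -2.2662e+9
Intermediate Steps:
Function('U')(u, a) = Mul(Rational(1, 64), u) (Function('U')(u, a) = Mul(Mul(2, u), Pow(128, -1)) = Mul(Mul(2, u), Rational(1, 128)) = Mul(Rational(1, 64), u))
Mul(Add(Function('U')(-42, 210), 46251), Add(-48940, Function('C')(-59))) = Mul(Add(Mul(Rational(1, 64), -42), 46251), Add(-48940, -59)) = Mul(Add(Rational(-21, 32), 46251), -48999) = Mul(Rational(1480011, 32), -48999) = Rational(-72519058989, 32)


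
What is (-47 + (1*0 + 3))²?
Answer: 1936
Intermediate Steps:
(-47 + (1*0 + 3))² = (-47 + (0 + 3))² = (-47 + 3)² = (-44)² = 1936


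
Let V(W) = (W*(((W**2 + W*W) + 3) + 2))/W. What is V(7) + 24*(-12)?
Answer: -185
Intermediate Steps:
V(W) = 5 + 2*W**2 (V(W) = (W*(((W**2 + W**2) + 3) + 2))/W = (W*((2*W**2 + 3) + 2))/W = (W*((3 + 2*W**2) + 2))/W = (W*(5 + 2*W**2))/W = 5 + 2*W**2)
V(7) + 24*(-12) = (5 + 2*7**2) + 24*(-12) = (5 + 2*49) - 288 = (5 + 98) - 288 = 103 - 288 = -185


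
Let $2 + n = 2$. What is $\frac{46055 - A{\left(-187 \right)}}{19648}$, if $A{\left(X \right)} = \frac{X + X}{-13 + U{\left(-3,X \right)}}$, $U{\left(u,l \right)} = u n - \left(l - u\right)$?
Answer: $\frac{7875779}{3359808} \approx 2.3441$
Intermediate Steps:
$n = 0$ ($n = -2 + 2 = 0$)
$U{\left(u,l \right)} = u - l$ ($U{\left(u,l \right)} = u 0 - \left(l - u\right) = 0 - \left(l - u\right) = u - l$)
$A{\left(X \right)} = \frac{2 X}{-16 - X}$ ($A{\left(X \right)} = \frac{X + X}{-13 - \left(3 + X\right)} = \frac{2 X}{-16 - X}$)
$\frac{46055 - A{\left(-187 \right)}}{19648} = \frac{46055 - \left(-2\right) \left(-187\right) \frac{1}{16 - 187}}{19648} = \left(46055 - \left(-2\right) \left(-187\right) \frac{1}{-171}\right) \frac{1}{19648} = \left(46055 - \left(-2\right) \left(-187\right) \left(- \frac{1}{171}\right)\right) \frac{1}{19648} = \left(46055 - - \frac{374}{171}\right) \frac{1}{19648} = \left(46055 + \frac{374}{171}\right) \frac{1}{19648} = \frac{7875779}{171} \cdot \frac{1}{19648} = \frac{7875779}{3359808}$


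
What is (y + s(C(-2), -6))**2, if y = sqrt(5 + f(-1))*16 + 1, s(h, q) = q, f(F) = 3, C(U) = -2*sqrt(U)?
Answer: 2073 - 320*sqrt(2) ≈ 1620.5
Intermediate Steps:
y = 1 + 32*sqrt(2) (y = sqrt(5 + 3)*16 + 1 = sqrt(8)*16 + 1 = (2*sqrt(2))*16 + 1 = 32*sqrt(2) + 1 = 1 + 32*sqrt(2) ≈ 46.255)
(y + s(C(-2), -6))**2 = ((1 + 32*sqrt(2)) - 6)**2 = (-5 + 32*sqrt(2))**2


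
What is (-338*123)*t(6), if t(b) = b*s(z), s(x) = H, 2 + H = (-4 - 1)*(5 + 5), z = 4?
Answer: 12971088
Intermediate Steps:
H = -52 (H = -2 + (-4 - 1)*(5 + 5) = -2 - 5*10 = -2 - 50 = -52)
s(x) = -52
t(b) = -52*b (t(b) = b*(-52) = -52*b)
(-338*123)*t(6) = (-338*123)*(-52*6) = -41574*(-312) = 12971088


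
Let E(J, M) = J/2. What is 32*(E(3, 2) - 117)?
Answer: -3696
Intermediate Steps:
E(J, M) = J/2 (E(J, M) = J*(½) = J/2)
32*(E(3, 2) - 117) = 32*((½)*3 - 117) = 32*(3/2 - 117) = 32*(-231/2) = -3696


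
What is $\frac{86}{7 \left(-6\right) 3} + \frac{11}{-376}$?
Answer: $- \frac{16861}{23688} \approx -0.71179$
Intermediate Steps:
$\frac{86}{7 \left(-6\right) 3} + \frac{11}{-376} = \frac{86}{\left(-42\right) 3} + 11 \left(- \frac{1}{376}\right) = \frac{86}{-126} - \frac{11}{376} = 86 \left(- \frac{1}{126}\right) - \frac{11}{376} = - \frac{43}{63} - \frac{11}{376} = - \frac{16861}{23688}$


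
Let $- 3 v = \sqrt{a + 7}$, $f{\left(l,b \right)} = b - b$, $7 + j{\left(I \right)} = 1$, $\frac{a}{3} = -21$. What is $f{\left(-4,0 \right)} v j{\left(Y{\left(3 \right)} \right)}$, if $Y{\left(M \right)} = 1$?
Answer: $0$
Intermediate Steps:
$a = -63$ ($a = 3 \left(-21\right) = -63$)
$j{\left(I \right)} = -6$ ($j{\left(I \right)} = -7 + 1 = -6$)
$f{\left(l,b \right)} = 0$
$v = - \frac{2 i \sqrt{14}}{3}$ ($v = - \frac{\sqrt{-63 + 7}}{3} = - \frac{\sqrt{-56}}{3} = - \frac{2 i \sqrt{14}}{3} \approx - 2.4944 i$)
$f{\left(-4,0 \right)} v j{\left(Y{\left(3 \right)} \right)} = 0 \left(- \frac{2 i \sqrt{14}}{3}\right) \left(-6\right) = 0 \left(-6\right) = 0$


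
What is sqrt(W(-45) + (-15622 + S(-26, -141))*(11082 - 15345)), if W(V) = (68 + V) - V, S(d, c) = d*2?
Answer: 31*sqrt(69530) ≈ 8174.3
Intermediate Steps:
S(d, c) = 2*d
W(V) = 68
sqrt(W(-45) + (-15622 + S(-26, -141))*(11082 - 15345)) = sqrt(68 + (-15622 + 2*(-26))*(11082 - 15345)) = sqrt(68 + (-15622 - 52)*(-4263)) = sqrt(68 - 15674*(-4263)) = sqrt(68 + 66818262) = sqrt(66818330) = 31*sqrt(69530)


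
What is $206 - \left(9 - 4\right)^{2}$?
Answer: $181$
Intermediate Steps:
$206 - \left(9 - 4\right)^{2} = 206 - 5^{2} = 206 - 25 = 181$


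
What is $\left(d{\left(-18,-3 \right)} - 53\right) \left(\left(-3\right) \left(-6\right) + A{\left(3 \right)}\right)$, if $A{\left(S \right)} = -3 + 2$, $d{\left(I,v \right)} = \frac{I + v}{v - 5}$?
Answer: $- \frac{6851}{8} \approx -856.38$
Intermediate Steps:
$d{\left(I,v \right)} = \frac{I + v}{-5 + v}$
$A{\left(S \right)} = -1$
$\left(d{\left(-18,-3 \right)} - 53\right) \left(\left(-3\right) \left(-6\right) + A{\left(3 \right)}\right) = \left(\frac{-18 - 3}{-5 - 3} - 53\right) \left(\left(-3\right) \left(-6\right) - 1\right) = \left(\frac{1}{-8} \left(-21\right) - 53\right) \left(18 - 1\right) = \left(\left(- \frac{1}{8}\right) \left(-21\right) - 53\right) 17 = \left(\frac{21}{8} - 53\right) 17 = \left(- \frac{403}{8}\right) 17 = - \frac{6851}{8}$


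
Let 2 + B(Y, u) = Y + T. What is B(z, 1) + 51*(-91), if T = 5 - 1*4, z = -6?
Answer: -4648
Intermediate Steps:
T = 1 (T = 5 - 4 = 1)
B(Y, u) = -1 + Y (B(Y, u) = -2 + (Y + 1) = -2 + (1 + Y) = -1 + Y)
B(z, 1) + 51*(-91) = (-1 - 6) + 51*(-91) = -7 - 4641 = -4648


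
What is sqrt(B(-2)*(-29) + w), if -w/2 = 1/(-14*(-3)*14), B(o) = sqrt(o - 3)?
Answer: sqrt(-6 - 51156*I*sqrt(5))/42 ≈ 5.694 - 5.6943*I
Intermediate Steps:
B(o) = sqrt(-3 + o)
w = -1/294 (w = -2/(-14*(-3)*14) = -2/(42*14) = -2/588 = -2*1/588 = -1/294 ≈ -0.0034014)
sqrt(B(-2)*(-29) + w) = sqrt(sqrt(-3 - 2)*(-29) - 1/294) = sqrt(sqrt(-5)*(-29) - 1/294) = sqrt((I*sqrt(5))*(-29) - 1/294) = sqrt(-29*I*sqrt(5) - 1/294) = sqrt(-1/294 - 29*I*sqrt(5))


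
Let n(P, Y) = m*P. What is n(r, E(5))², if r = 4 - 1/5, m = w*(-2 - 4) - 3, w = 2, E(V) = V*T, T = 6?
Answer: 3249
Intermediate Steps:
E(V) = 6*V (E(V) = V*6 = 6*V)
m = -15 (m = 2*(-2 - 4) - 3 = 2*(-6) - 3 = -12 - 3 = -15)
r = 19/5 (r = 4 - 1*⅕ = 4 - ⅕ = 19/5 ≈ 3.8000)
n(P, Y) = -15*P
n(r, E(5))² = (-15*19/5)² = (-57)² = 3249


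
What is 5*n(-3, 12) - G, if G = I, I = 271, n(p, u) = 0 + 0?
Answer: -271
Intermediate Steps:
n(p, u) = 0
G = 271
5*n(-3, 12) - G = 5*0 - 1*271 = 0 - 271 = -271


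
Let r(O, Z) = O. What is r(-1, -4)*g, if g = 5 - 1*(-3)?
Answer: -8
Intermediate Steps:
g = 8 (g = 5 + 3 = 8)
r(-1, -4)*g = -1*8 = -8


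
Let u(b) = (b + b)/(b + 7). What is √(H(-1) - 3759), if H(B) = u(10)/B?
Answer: I*√1086691/17 ≈ 61.32*I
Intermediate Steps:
u(b) = 2*b/(7 + b) (u(b) = (2*b)/(7 + b) = 2*b/(7 + b))
H(B) = 20/(17*B) (H(B) = (2*10/(7 + 10))/B = (2*10/17)/B = (2*10*(1/17))/B = 20/(17*B))
√(H(-1) - 3759) = √((20/17)/(-1) - 3759) = √((20/17)*(-1) - 3759) = √(-20/17 - 3759) = √(-63923/17) = I*√1086691/17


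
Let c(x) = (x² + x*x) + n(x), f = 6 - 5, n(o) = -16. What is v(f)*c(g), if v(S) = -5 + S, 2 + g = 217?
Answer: -369736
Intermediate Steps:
g = 215 (g = -2 + 217 = 215)
f = 1
c(x) = -16 + 2*x² (c(x) = (x² + x*x) - 16 = (x² + x²) - 16 = 2*x² - 16 = -16 + 2*x²)
v(f)*c(g) = (-5 + 1)*(-16 + 2*215²) = -4*(-16 + 2*46225) = -4*(-16 + 92450) = -4*92434 = -369736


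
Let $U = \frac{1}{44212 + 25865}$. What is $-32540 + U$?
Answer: $- \frac{2280305579}{70077} \approx -32540.0$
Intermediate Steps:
$U = \frac{1}{70077} \approx 1.427 \cdot 10^{-5}$
$-32540 + U = -32540 + \frac{1}{70077} = - \frac{2280305579}{70077}$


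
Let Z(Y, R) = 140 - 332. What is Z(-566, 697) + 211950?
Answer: 211758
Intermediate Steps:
Z(Y, R) = -192
Z(-566, 697) + 211950 = -192 + 211950 = 211758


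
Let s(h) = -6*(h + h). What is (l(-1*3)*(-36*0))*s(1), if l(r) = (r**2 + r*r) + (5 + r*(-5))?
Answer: 0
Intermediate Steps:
s(h) = -12*h
l(r) = 5 - 5*r + 2*r**2 (l(r) = (r**2 + r**2) + (5 - 5*r) = 2*r**2 + (5 - 5*r) = 5 - 5*r + 2*r**2)
(l(-1*3)*(-36*0))*s(1) = ((5 - (-5)*3 + 2*(-1*3)**2)*(-36*0))*(-12*1) = ((5 - 5*(-3) + 2*(-3)**2)*(-9*0))*(-12) = ((5 + 15 + 2*9)*0)*(-12) = ((5 + 15 + 18)*0)*(-12) = (38*0)*(-12) = 0*(-12) = 0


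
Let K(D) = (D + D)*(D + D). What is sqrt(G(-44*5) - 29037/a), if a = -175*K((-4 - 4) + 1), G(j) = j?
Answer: I*sqrt(52618741)/490 ≈ 14.804*I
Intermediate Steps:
K(D) = 4*D**2 (K(D) = (2*D)*(2*D) = 4*D**2)
a = -34300 (a = -700*((-4 - 4) + 1)**2 = -700*(-8 + 1)**2 = -700*(-7)**2 = -700*49 = -175*196 = -34300)
sqrt(G(-44*5) - 29037/a) = sqrt(-44*5 - 29037/(-34300)) = sqrt(-220 - 29037*(-1/34300)) = sqrt(-220 + 29037/34300) = sqrt(-7516963/34300) = I*sqrt(52618741)/490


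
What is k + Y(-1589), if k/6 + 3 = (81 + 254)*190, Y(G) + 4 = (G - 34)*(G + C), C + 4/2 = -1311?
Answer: 5091824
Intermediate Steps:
C = -1313 (C = -2 - 1311 = -1313)
Y(G) = -4 + (-1313 + G)*(-34 + G) (Y(G) = -4 + (G - 34)*(G - 1313) = -4 + (-34 + G)*(-1313 + G) = -4 + (-1313 + G)*(-34 + G))
k = 381882 (k = -18 + 6*((81 + 254)*190) = -18 + 6*(335*190) = -18 + 6*63650 = -18 + 381900 = 381882)
k + Y(-1589) = 381882 + (44638 + (-1589)² - 1347*(-1589)) = 381882 + (44638 + 2524921 + 2140383) = 381882 + 4709942 = 5091824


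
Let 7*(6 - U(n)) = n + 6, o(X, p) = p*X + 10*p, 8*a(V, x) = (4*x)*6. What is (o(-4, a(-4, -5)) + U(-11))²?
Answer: 339889/49 ≈ 6936.5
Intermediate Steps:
a(V, x) = 3*x (a(V, x) = ((4*x)*6)/8 = (24*x)/8 = 3*x)
o(X, p) = 10*p + X*p (o(X, p) = X*p + 10*p = 10*p + X*p)
U(n) = 36/7 - n/7 (U(n) = 6 - (n + 6)/7 = 6 - (6 + n)/7 = 6 + (-6/7 - n/7) = 36/7 - n/7)
(o(-4, a(-4, -5)) + U(-11))² = ((3*(-5))*(10 - 4) + (36/7 - ⅐*(-11)))² = (-15*6 + (36/7 + 11/7))² = (-90 + 47/7)² = (-583/7)² = 339889/49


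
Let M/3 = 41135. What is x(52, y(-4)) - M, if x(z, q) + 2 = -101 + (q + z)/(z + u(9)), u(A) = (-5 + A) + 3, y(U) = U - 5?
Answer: -7286929/59 ≈ -1.2351e+5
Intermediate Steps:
y(U) = -5 + U
M = 123405 (M = 3*41135 = 123405)
u(A) = -2 + A
x(z, q) = -103 + (q + z)/(7 + z) (x(z, q) = -2 + (-101 + (q + z)/(z + (-2 + 9))) = -2 + (-101 + (q + z)/(z + 7)) = -2 + (-101 + (q + z)/(7 + z)) = -103 + (q + z)/(7 + z))
x(52, y(-4)) - M = (-721 + (-5 - 4) - 102*52)/(7 + 52) - 1*123405 = (-721 - 9 - 5304)/59 - 123405 = (1/59)*(-6034) - 123405 = -6034/59 - 123405 = -7286929/59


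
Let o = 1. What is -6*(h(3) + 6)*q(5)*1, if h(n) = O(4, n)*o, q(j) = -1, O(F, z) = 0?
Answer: 36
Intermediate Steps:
h(n) = 0 (h(n) = 0*1 = 0)
-6*(h(3) + 6)*q(5)*1 = -6*(0 + 6)*(-1)*1 = -36*(-1)*1 = -6*(-6)*1 = 36*1 = 36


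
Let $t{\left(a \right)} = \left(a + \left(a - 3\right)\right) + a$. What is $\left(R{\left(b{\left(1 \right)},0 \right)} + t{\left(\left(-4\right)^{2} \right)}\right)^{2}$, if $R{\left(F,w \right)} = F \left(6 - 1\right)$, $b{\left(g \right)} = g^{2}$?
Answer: $2500$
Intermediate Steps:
$R{\left(F,w \right)} = 5 F$ ($R{\left(F,w \right)} = F 5 = 5 F$)
$t{\left(a \right)} = -3 + 3 a$ ($t{\left(a \right)} = \left(a + \left(-3 + a\right)\right) + a = \left(-3 + 2 a\right) + a = -3 + 3 a$)
$\left(R{\left(b{\left(1 \right)},0 \right)} + t{\left(\left(-4\right)^{2} \right)}\right)^{2} = \left(5 \cdot 1^{2} - \left(3 - 3 \left(-4\right)^{2}\right)\right)^{2} = \left(5 \cdot 1 + \left(-3 + 3 \cdot 16\right)\right)^{2} = \left(5 + \left(-3 + 48\right)\right)^{2} = \left(5 + 45\right)^{2} = 50^{2} = 2500$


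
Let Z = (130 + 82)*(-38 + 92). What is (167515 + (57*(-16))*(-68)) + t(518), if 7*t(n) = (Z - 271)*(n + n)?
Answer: 1883727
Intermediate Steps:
Z = 11448 (Z = 212*54 = 11448)
t(n) = 22354*n/7 (t(n) = ((11448 - 271)*(n + n))/7 = (11177*(2*n))/7 = (22354*n)/7 = 22354*n/7)
(167515 + (57*(-16))*(-68)) + t(518) = (167515 + (57*(-16))*(-68)) + (22354/7)*518 = (167515 - 912*(-68)) + 1654196 = (167515 + 62016) + 1654196 = 229531 + 1654196 = 1883727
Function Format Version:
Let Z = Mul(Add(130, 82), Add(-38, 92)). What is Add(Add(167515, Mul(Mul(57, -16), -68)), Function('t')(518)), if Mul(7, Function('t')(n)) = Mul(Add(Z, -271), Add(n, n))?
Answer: 1883727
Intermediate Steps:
Z = 11448 (Z = Mul(212, 54) = 11448)
Function('t')(n) = Mul(Rational(22354, 7), n) (Function('t')(n) = Mul(Rational(1, 7), Mul(Add(11448, -271), Add(n, n))) = Mul(Rational(1, 7), Mul(11177, Mul(2, n))) = Mul(Rational(1, 7), Mul(22354, n)) = Mul(Rational(22354, 7), n))
Add(Add(167515, Mul(Mul(57, -16), -68)), Function('t')(518)) = Add(Add(167515, Mul(Mul(57, -16), -68)), Mul(Rational(22354, 7), 518)) = Add(Add(167515, Mul(-912, -68)), 1654196) = Add(Add(167515, 62016), 1654196) = Add(229531, 1654196) = 1883727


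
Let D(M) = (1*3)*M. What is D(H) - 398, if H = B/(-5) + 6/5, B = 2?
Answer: -1978/5 ≈ -395.60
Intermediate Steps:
H = 4/5 (H = 2/(-5) + 6/5 = 2*(-1/5) + 6*(1/5) = -2/5 + 6/5 = 4/5 ≈ 0.80000)
D(M) = 3*M
D(H) - 398 = 3*(4/5) - 398 = 12/5 - 398 = -1978/5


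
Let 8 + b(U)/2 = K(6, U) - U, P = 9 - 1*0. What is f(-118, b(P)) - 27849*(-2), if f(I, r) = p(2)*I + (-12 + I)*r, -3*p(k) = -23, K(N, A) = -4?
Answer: 180760/3 ≈ 60253.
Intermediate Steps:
p(k) = 23/3 (p(k) = -1/3*(-23) = 23/3)
P = 9 (P = 9 + 0 = 9)
b(U) = -24 - 2*U (b(U) = -16 + 2*(-4 - U) = -16 + (-8 - 2*U) = -24 - 2*U)
f(I, r) = 23*I/3 + r*(-12 + I) (f(I, r) = 23*I/3 + (-12 + I)*r = 23*I/3 + r*(-12 + I))
f(-118, b(P)) - 27849*(-2) = (-12*(-24 - 2*9) + (23/3)*(-118) - 118*(-24 - 2*9)) - 27849*(-2) = (-12*(-24 - 18) - 2714/3 - 118*(-24 - 18)) + 55698 = (-12*(-42) - 2714/3 - 118*(-42)) + 55698 = (504 - 2714/3 + 4956) + 55698 = 13666/3 + 55698 = 180760/3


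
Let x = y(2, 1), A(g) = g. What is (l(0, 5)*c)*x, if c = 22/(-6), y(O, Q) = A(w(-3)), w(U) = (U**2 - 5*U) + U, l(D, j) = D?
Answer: 0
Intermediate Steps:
w(U) = U**2 - 4*U
y(O, Q) = 21 (y(O, Q) = -3*(-4 - 3) = -3*(-7) = 21)
x = 21
c = -11/3 (c = 22*(-1/6) = -11/3 ≈ -3.6667)
(l(0, 5)*c)*x = (0*(-11/3))*21 = 0*21 = 0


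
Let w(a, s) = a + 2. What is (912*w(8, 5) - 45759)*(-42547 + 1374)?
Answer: 1508537547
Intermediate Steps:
w(a, s) = 2 + a
(912*w(8, 5) - 45759)*(-42547 + 1374) = (912*(2 + 8) - 45759)*(-42547 + 1374) = (912*10 - 45759)*(-41173) = (9120 - 45759)*(-41173) = -36639*(-41173) = 1508537547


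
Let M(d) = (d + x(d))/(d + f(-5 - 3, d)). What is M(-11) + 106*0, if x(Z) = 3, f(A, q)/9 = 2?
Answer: -8/7 ≈ -1.1429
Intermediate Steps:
f(A, q) = 18 (f(A, q) = 9*2 = 18)
M(d) = (3 + d)/(18 + d) (M(d) = (d + 3)/(d + 18) = (3 + d)/(18 + d))
M(-11) + 106*0 = (3 - 11)/(18 - 11) + 106*0 = -8/7 + 0 = -8/7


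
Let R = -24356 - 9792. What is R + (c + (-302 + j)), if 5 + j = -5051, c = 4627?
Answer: -34879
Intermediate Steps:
j = -5056 (j = -5 - 5051 = -5056)
R = -34148
R + (c + (-302 + j)) = -34148 + (4627 + (-302 - 5056)) = -34148 + (4627 - 5358) = -34148 - 731 = -34879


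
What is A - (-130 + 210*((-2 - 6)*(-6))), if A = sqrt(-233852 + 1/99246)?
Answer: -9950 + I*sqrt(2303388066904386)/99246 ≈ -9950.0 + 483.58*I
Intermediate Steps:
A = I*sqrt(2303388066904386)/99246 (A = sqrt(-233852 + 1/99246) = sqrt(-23208875591/99246) = I*sqrt(2303388066904386)/99246 ≈ 483.58*I)
A - (-130 + 210*((-2 - 6)*(-6))) = I*sqrt(2303388066904386)/99246 - (-130 + 210*((-2 - 6)*(-6))) = I*sqrt(2303388066904386)/99246 - (-130 + 210*(-8*(-6))) = I*sqrt(2303388066904386)/99246 - (-130 + 210*48) = I*sqrt(2303388066904386)/99246 - (-130 + 10080) = I*sqrt(2303388066904386)/99246 - 1*9950 = I*sqrt(2303388066904386)/99246 - 9950 = -9950 + I*sqrt(2303388066904386)/99246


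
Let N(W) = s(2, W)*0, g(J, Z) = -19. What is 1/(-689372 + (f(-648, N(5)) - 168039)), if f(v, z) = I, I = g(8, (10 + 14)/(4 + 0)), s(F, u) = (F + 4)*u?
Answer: -1/857430 ≈ -1.1663e-6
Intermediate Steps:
s(F, u) = u*(4 + F) (s(F, u) = (4 + F)*u = u*(4 + F))
N(W) = 0 (N(W) = (W*(4 + 2))*0 = (W*6)*0 = (6*W)*0 = 0)
I = -19
f(v, z) = -19
1/(-689372 + (f(-648, N(5)) - 168039)) = 1/(-689372 + (-19 - 168039)) = 1/(-689372 - 168058) = 1/(-857430) = -1/857430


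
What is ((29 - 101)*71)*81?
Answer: -414072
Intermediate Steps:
((29 - 101)*71)*81 = -72*71*81 = -5112*81 = -414072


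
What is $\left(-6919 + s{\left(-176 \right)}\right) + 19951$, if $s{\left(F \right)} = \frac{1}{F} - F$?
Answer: $\frac{2324607}{176} \approx 13208.0$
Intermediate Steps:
$\left(-6919 + s{\left(-176 \right)}\right) + 19951 = \left(-6919 + \left(\frac{1}{-176} - -176\right)\right) + 19951 = \left(-6919 + \left(- \frac{1}{176} + 176\right)\right) + 19951 = \left(-6919 + \frac{30975}{176}\right) + 19951 = - \frac{1186769}{176} + 19951 = \frac{2324607}{176}$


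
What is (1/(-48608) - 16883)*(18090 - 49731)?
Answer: 25966150737465/48608 ≈ 5.3420e+8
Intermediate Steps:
(1/(-48608) - 16883)*(18090 - 49731) = (-1/48608 - 16883)*(-31641) = -820648865/48608*(-31641) = 25966150737465/48608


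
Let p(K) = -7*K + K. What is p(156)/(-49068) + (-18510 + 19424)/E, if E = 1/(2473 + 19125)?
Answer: 26906399662/1363 ≈ 1.9741e+7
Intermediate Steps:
p(K) = -6*K
E = 1/21598 ≈ 4.6301e-5
p(156)/(-49068) + (-18510 + 19424)/E = -6*156/(-49068) + (-18510 + 19424)/(1/21598) = -936*(-1/49068) + 914*21598 = 26/1363 + 19740572 = 26906399662/1363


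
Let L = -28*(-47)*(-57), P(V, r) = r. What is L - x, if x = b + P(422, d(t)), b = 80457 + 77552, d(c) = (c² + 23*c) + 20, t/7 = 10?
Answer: -239551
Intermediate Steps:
t = 70 (t = 7*10 = 70)
d(c) = 20 + c² + 23*c
b = 158009
L = -75012 (L = 1316*(-57) = -75012)
x = 164539 (x = 158009 + (20 + 70² + 23*70) = 158009 + (20 + 4900 + 1610) = 158009 + 6530 = 164539)
L - x = -75012 - 1*164539 = -75012 - 164539 = -239551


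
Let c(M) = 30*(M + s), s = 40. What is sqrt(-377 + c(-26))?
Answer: sqrt(43) ≈ 6.5574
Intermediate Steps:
c(M) = 1200 + 30*M (c(M) = 30*(M + 40) = 30*(40 + M) = 1200 + 30*M)
sqrt(-377 + c(-26)) = sqrt(-377 + (1200 + 30*(-26))) = sqrt(-377 + (1200 - 780)) = sqrt(-377 + 420) = sqrt(43)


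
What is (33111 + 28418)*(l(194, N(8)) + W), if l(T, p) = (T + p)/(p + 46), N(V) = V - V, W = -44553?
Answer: -63043967038/23 ≈ -2.7410e+9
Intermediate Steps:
N(V) = 0
l(T, p) = (T + p)/(46 + p)
(33111 + 28418)*(l(194, N(8)) + W) = (33111 + 28418)*((194 + 0)/(46 + 0) - 44553) = 61529*(194/46 - 44553) = 61529*((1/46)*194 - 44553) = 61529*(97/23 - 44553) = 61529*(-1024622/23) = -63043967038/23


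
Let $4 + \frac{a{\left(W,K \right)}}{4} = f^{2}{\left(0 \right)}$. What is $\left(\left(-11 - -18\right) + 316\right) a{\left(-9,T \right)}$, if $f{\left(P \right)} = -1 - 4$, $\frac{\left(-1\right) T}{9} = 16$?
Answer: $27132$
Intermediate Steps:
$T = -144$ ($T = \left(-9\right) 16 = -144$)
$f{\left(P \right)} = -5$ ($f{\left(P \right)} = -1 - 4 = -5$)
$a{\left(W,K \right)} = 84$ ($a{\left(W,K \right)} = -16 + 4 \left(-5\right)^{2} = -16 + 4 \cdot 25 = -16 + 100 = 84$)
$\left(\left(-11 - -18\right) + 316\right) a{\left(-9,T \right)} = \left(\left(-11 - -18\right) + 316\right) 84 = \left(\left(-11 + 18\right) + 316\right) 84 = \left(7 + 316\right) 84 = 323 \cdot 84 = 27132$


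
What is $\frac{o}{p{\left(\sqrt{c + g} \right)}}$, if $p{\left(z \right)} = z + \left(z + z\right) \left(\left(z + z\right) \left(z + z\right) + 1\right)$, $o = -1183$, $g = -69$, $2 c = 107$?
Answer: $- \frac{1183 i \sqrt{62}}{3751} \approx - 2.4833 i$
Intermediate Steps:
$c = \frac{107}{2}$ ($c = \frac{1}{2} \cdot 107 = \frac{107}{2} \approx 53.5$)
$p{\left(z \right)} = z + 2 z \left(1 + 4 z^{2}\right)$ ($p{\left(z \right)} = z + 2 z \left(2 z 2 z + 1\right) = z + 2 z \left(4 z^{2} + 1\right) = z + 2 z \left(1 + 4 z^{2}\right)$)
$\frac{o}{p{\left(\sqrt{c + g} \right)}} = - \frac{1183}{\sqrt{\frac{107}{2} - 69} \left(3 + 8 \left(\sqrt{\frac{107}{2} - 69}\right)^{2}\right)} = - \frac{1183}{\sqrt{- \frac{31}{2}} \left(3 + 8 \left(\sqrt{- \frac{31}{2}}\right)^{2}\right)} = - \frac{1183}{\frac{i \sqrt{62}}{2} \left(3 + 8 \left(\frac{i \sqrt{62}}{2}\right)^{2}\right)} = - \frac{1183}{\frac{i \sqrt{62}}{2} \left(3 + 8 \left(- \frac{31}{2}\right)\right)} = - \frac{1183}{\frac{i \sqrt{62}}{2} \left(3 - 124\right)} = - \frac{1183}{\frac{i \sqrt{62}}{2} \left(-121\right)} = - \frac{1183}{\left(- \frac{121}{2}\right) i \sqrt{62}} = - 1183 \frac{i \sqrt{62}}{3751} = - \frac{1183 i \sqrt{62}}{3751}$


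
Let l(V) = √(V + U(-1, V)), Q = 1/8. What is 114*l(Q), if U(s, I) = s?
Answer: 57*I*√14/2 ≈ 106.64*I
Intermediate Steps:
Q = ⅛ ≈ 0.12500
l(V) = √(-1 + V) (l(V) = √(V - 1) = √(-1 + V))
114*l(Q) = 114*√(-1 + ⅛) = 114*√(-7/8) = 114*(I*√14/4) = 57*I*√14/2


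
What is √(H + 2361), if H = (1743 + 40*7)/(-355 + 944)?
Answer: 2*√205068007/589 ≈ 48.625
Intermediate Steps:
H = 2023/589 (H = (1743 + 280)/589 = 2023*(1/589) = 2023/589 ≈ 3.4346)
√(H + 2361) = √(2023/589 + 2361) = √(1392652/589) = 2*√205068007/589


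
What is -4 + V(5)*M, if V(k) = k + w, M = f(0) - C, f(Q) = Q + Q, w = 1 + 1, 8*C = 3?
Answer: -53/8 ≈ -6.6250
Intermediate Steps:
C = 3/8 (C = (1/8)*3 = 3/8 ≈ 0.37500)
w = 2
f(Q) = 2*Q
M = -3/8 (M = 2*0 - 1*3/8 = 0 - 3/8 = -3/8 ≈ -0.37500)
V(k) = 2 + k (V(k) = k + 2 = 2 + k)
-4 + V(5)*M = -4 + (2 + 5)*(-3/8) = -4 + 7*(-3/8) = -4 - 21/8 = -53/8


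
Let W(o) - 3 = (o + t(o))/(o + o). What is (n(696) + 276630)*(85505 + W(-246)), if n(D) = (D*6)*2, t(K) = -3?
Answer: 1998207576945/82 ≈ 2.4368e+10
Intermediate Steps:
n(D) = 12*D (n(D) = (6*D)*2 = 12*D)
W(o) = 3 + (-3 + o)/(2*o) (W(o) = 3 + (o - 3)/(o + o) = 3 + (-3 + o)/((2*o)) = 3 + (-3 + o)*(1/(2*o)) = 3 + (-3 + o)/(2*o))
(n(696) + 276630)*(85505 + W(-246)) = (12*696 + 276630)*(85505 + (1/2)*(-3 + 7*(-246))/(-246)) = (8352 + 276630)*(85505 + (1/2)*(-1/246)*(-3 - 1722)) = 284982*(85505 + (1/2)*(-1/246)*(-1725)) = 284982*(85505 + 575/164) = 284982*(14023395/164) = 1998207576945/82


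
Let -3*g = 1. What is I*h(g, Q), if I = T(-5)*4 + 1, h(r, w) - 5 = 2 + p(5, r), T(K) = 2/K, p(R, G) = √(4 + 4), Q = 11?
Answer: -21/5 - 6*√2/5 ≈ -5.8971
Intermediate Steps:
p(R, G) = 2*√2 (p(R, G) = √8 = 2*√2)
g = -⅓ (g = -⅓*1 = -⅓ ≈ -0.33333)
h(r, w) = 7 + 2*√2 (h(r, w) = 5 + (2 + 2*√2) = 7 + 2*√2)
I = -⅗ (I = (2/(-5))*4 + 1 = (2*(-⅕))*4 + 1 = -⅖*4 + 1 = -8/5 + 1 = -⅗ ≈ -0.60000)
I*h(g, Q) = -3*(7 + 2*√2)/5 = -21/5 - 6*√2/5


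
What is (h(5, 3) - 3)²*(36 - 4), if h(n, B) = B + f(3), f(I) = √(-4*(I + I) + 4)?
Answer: -640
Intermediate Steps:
f(I) = √(4 - 8*I) (f(I) = √(-8*I + 4) = √(4 - 8*I))
h(n, B) = B + 2*I*√5 (h(n, B) = B + 2*√(1 - 2*3) = B + 2*√(1 - 6) = B + 2*√(-5) = B + 2*(I*√5) = B + 2*I*√5)
(h(5, 3) - 3)²*(36 - 4) = ((3 + 2*I*√5) - 3)²*(36 - 4) = (2*I*√5)²*32 = -20*32 = -640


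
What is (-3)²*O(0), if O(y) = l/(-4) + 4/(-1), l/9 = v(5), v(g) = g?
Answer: -549/4 ≈ -137.25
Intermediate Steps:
l = 45 (l = 9*5 = 45)
O(y) = -61/4 (O(y) = 45/(-4) + 4/(-1) = 45*(-¼) + 4*(-1) = -45/4 - 4 = -61/4)
(-3)²*O(0) = (-3)²*(-61/4) = 9*(-61/4) = -549/4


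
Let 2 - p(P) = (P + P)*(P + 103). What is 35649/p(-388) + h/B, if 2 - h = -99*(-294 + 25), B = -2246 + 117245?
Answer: -9988815733/25432948842 ≈ -0.39275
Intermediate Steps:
p(P) = 2 - 2*P*(103 + P) (p(P) = 2 - (P + P)*(P + 103) = 2 - 2*P*(103 + P))
B = 114999
h = -26629 (h = 2 - (-99)*(-294 + 25) = 2 - (-99)*(-269) = 2 - 1*26631 = 2 - 26631 = -26629)
35649/p(-388) + h/B = 35649/(2 - 206*(-388) - 2*(-388)²) - 26629/114999 = 35649/(2 + 79928 - 2*150544) - 26629*1/114999 = 35649/(2 + 79928 - 301088) - 26629/114999 = 35649/(-221158) - 26629/114999 = 35649*(-1/221158) - 26629/114999 = -35649/221158 - 26629/114999 = -9988815733/25432948842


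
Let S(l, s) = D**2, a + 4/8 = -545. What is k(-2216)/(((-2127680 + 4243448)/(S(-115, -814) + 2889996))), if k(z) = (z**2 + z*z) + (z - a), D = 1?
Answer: 56757468952151/4231536 ≈ 1.3413e+7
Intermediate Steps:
a = -1091/2 (a = -1/2 - 545 = -1091/2 ≈ -545.50)
S(l, s) = 1 (S(l, s) = 1**2 = 1)
k(z) = 1091/2 + z + 2*z**2 (k(z) = (z**2 + z*z) + (z - 1*(-1091/2)) = (z**2 + z**2) + (z + 1091/2) = 2*z**2 + (1091/2 + z) = 1091/2 + z + 2*z**2)
k(-2216)/(((-2127680 + 4243448)/(S(-115, -814) + 2889996))) = (1091/2 - 2216 + 2*(-2216)**2)/(((-2127680 + 4243448)/(1 + 2889996))) = (1091/2 - 2216 + 2*4910656)/((2115768/2889997)) = (1091/2 - 2216 + 9821312)/((2115768*(1/2889997))) = 19639283/(2*(2115768/2889997)) = (19639283/2)*(2889997/2115768) = 56757468952151/4231536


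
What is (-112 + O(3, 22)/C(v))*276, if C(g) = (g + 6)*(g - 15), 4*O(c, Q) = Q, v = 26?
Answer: -494523/16 ≈ -30908.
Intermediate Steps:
O(c, Q) = Q/4
C(g) = (-15 + g)*(6 + g) (C(g) = (6 + g)*(-15 + g) = (-15 + g)*(6 + g))
(-112 + O(3, 22)/C(v))*276 = (-112 + ((1/4)*22)/(-90 + 26**2 - 9*26))*276 = (-112 + 11/(2*(-90 + 676 - 234)))*276 = (-112 + (11/2)/352)*276 = (-112 + (11/2)*(1/352))*276 = (-112 + 1/64)*276 = -7167/64*276 = -494523/16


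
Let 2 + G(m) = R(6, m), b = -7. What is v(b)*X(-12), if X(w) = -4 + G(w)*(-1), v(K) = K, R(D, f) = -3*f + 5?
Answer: 301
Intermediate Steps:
R(D, f) = 5 - 3*f
G(m) = 3 - 3*m (G(m) = -2 + (5 - 3*m) = 3 - 3*m)
X(w) = -7 + 3*w (X(w) = -4 + (3 - 3*w)*(-1) = -4 + (-3 + 3*w) = -7 + 3*w)
v(b)*X(-12) = -7*(-7 + 3*(-12)) = -7*(-7 - 36) = -7*(-43) = 301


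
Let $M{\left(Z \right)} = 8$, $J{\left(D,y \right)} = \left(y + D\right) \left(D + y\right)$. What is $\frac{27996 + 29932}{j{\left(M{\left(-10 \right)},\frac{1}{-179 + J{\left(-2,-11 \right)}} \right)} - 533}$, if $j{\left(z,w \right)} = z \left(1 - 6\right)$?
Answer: $- \frac{57928}{573} \approx -101.1$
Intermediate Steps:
$J{\left(D,y \right)} = \left(D + y\right)^{2}$ ($J{\left(D,y \right)} = \left(D + y\right) \left(D + y\right) = \left(D + y\right)^{2}$)
$j{\left(z,w \right)} = - 5 z$ ($j{\left(z,w \right)} = z \left(-5\right) = - 5 z$)
$\frac{27996 + 29932}{j{\left(M{\left(-10 \right)},\frac{1}{-179 + J{\left(-2,-11 \right)}} \right)} - 533} = \frac{27996 + 29932}{\left(-5\right) 8 - 533} = \frac{57928}{-40 - 533} = \frac{57928}{-573} = 57928 \left(- \frac{1}{573}\right) = - \frac{57928}{573}$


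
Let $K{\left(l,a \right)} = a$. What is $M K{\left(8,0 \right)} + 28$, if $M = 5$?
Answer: $28$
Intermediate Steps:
$M K{\left(8,0 \right)} + 28 = 5 \cdot 0 + 28 = 0 + 28 = 28$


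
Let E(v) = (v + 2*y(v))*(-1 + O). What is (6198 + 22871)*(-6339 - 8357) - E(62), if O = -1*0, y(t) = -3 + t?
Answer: -427197844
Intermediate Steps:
O = 0
E(v) = 6 - 3*v (E(v) = (v + 2*(-3 + v))*(-1 + 0) = (v + (-6 + 2*v))*(-1) = (-6 + 3*v)*(-1) = 6 - 3*v)
(6198 + 22871)*(-6339 - 8357) - E(62) = (6198 + 22871)*(-6339 - 8357) - (6 - 3*62) = 29069*(-14696) - (6 - 186) = -427198024 - 1*(-180) = -427198024 + 180 = -427197844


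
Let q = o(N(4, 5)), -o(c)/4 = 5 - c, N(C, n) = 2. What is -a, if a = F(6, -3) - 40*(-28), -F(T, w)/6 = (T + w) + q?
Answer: -1174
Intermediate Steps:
o(c) = -20 + 4*c (o(c) = -4*(5 - c) = -20 + 4*c)
q = -12 (q = -20 + 4*2 = -20 + 8 = -12)
F(T, w) = 72 - 6*T - 6*w (F(T, w) = -6*((T + w) - 12) = -6*(-12 + T + w) = 72 - 6*T - 6*w)
a = 1174 (a = (72 - 6*6 - 6*(-3)) - 40*(-28) = (72 - 36 + 18) + 1120 = 54 + 1120 = 1174)
-a = -1*1174 = -1174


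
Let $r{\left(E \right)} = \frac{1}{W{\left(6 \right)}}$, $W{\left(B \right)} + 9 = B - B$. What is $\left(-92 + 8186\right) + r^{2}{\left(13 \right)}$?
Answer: $\frac{655615}{81} \approx 8094.0$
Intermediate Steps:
$W{\left(B \right)} = -9$ ($W{\left(B \right)} = -9 + \left(B - B\right) = -9 + 0 = -9$)
$r{\left(E \right)} = - \frac{1}{9}$ ($r{\left(E \right)} = \frac{1}{-9} = - \frac{1}{9}$)
$\left(-92 + 8186\right) + r^{2}{\left(13 \right)} = \left(-92 + 8186\right) + \left(- \frac{1}{9}\right)^{2} = 8094 + \frac{1}{81} = \frac{655615}{81}$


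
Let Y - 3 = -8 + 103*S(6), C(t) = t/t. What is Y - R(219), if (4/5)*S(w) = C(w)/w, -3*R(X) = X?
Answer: 2147/24 ≈ 89.458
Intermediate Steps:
R(X) = -X/3
C(t) = 1
S(w) = 5/(4*w) (S(w) = 5*(1/w)/4 = 5/(4*w))
Y = 395/24 (Y = 3 + (-8 + 103*((5/4)/6)) = 3 + (-8 + 103*((5/4)*(⅙))) = 3 + (-8 + 103*(5/24)) = 3 + (-8 + 515/24) = 3 + 323/24 = 395/24 ≈ 16.458)
Y - R(219) = 395/24 - (-1)*219/3 = 395/24 - 1*(-73) = 395/24 + 73 = 2147/24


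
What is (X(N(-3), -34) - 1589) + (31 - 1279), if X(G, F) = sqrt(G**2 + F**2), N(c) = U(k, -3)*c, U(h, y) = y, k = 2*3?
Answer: -2837 + sqrt(1237) ≈ -2801.8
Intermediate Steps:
k = 6
N(c) = -3*c
X(G, F) = sqrt(F**2 + G**2)
(X(N(-3), -34) - 1589) + (31 - 1279) = (sqrt((-34)**2 + (-3*(-3))**2) - 1589) + (31 - 1279) = (sqrt(1156 + 9**2) - 1589) - 1248 = (sqrt(1156 + 81) - 1589) - 1248 = (sqrt(1237) - 1589) - 1248 = (-1589 + sqrt(1237)) - 1248 = -2837 + sqrt(1237)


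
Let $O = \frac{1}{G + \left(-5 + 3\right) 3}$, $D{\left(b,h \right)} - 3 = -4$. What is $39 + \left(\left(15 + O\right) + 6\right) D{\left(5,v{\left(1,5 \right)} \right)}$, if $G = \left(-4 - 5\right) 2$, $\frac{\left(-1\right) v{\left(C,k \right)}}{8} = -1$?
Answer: $\frac{433}{24} \approx 18.042$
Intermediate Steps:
$v{\left(C,k \right)} = 8$ ($v{\left(C,k \right)} = \left(-8\right) \left(-1\right) = 8$)
$G = -18$ ($G = \left(-9\right) 2 = -18$)
$D{\left(b,h \right)} = -1$ ($D{\left(b,h \right)} = 3 - 4 = -1$)
$O = - \frac{1}{24}$ ($O = \frac{1}{-18 + \left(-5 + 3\right) 3} = \frac{1}{-18 - 6} = \frac{1}{-24} = - \frac{1}{24} \approx -0.041667$)
$39 + \left(\left(15 + O\right) + 6\right) D{\left(5,v{\left(1,5 \right)} \right)} = 39 + \left(\left(15 - \frac{1}{24}\right) + 6\right) \left(-1\right) = 39 + \left(\frac{359}{24} + 6\right) \left(-1\right) = 39 + \frac{503}{24} \left(-1\right) = 39 - \frac{503}{24} = \frac{433}{24}$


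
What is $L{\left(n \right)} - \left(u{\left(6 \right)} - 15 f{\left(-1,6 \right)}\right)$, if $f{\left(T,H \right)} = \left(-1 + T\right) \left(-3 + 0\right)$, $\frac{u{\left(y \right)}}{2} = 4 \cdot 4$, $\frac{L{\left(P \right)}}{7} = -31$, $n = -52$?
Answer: $-159$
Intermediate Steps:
$L{\left(P \right)} = -217$ ($L{\left(P \right)} = 7 \left(-31\right) = -217$)
$u{\left(y \right)} = 32$ ($u{\left(y \right)} = 2 \cdot 4 \cdot 4 = 2 \cdot 16 = 32$)
$f{\left(T,H \right)} = 3 - 3 T$ ($f{\left(T,H \right)} = \left(-1 + T\right) \left(-3\right) = 3 - 3 T$)
$L{\left(n \right)} - \left(u{\left(6 \right)} - 15 f{\left(-1,6 \right)}\right) = -217 - \left(32 - 15 \left(3 - -3\right)\right) = -217 - \left(32 - 15 \left(3 + 3\right)\right) = -217 - \left(32 - 90\right) = -217 - -58 = -217 + 58 = -159$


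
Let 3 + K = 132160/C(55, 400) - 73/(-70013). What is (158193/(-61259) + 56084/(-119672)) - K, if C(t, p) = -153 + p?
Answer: -2422843634911341797/4527725209261826 ≈ -535.11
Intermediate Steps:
K = 9201056478/17293211 (K = -3 + (132160/(-153 + 400) - 73/(-70013)) = -3 + (132160/247 - 73*(-1/70013)) = -3 + (132160*(1/247) + 73/70013) = -3 + (132160/247 + 73/70013) = -3 + 9252936111/17293211 = 9201056478/17293211 ≈ 532.06)
(158193/(-61259) + 56084/(-119672)) - K = (158193/(-61259) + 56084/(-119672)) - 1*9201056478/17293211 = (158193*(-1/61259) + 56084*(-1/119672)) - 9201056478/17293211 = (-158193/61259 - 2003/4274) - 9201056478/17293211 = -798818659/261820966 - 9201056478/17293211 = -2422843634911341797/4527725209261826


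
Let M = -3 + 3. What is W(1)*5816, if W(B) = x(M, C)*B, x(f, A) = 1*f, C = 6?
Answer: 0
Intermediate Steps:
M = 0
x(f, A) = f
W(B) = 0 (W(B) = 0*B = 0)
W(1)*5816 = 0*5816 = 0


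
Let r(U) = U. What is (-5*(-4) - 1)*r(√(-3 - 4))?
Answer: 19*I*√7 ≈ 50.269*I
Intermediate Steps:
(-5*(-4) - 1)*r(√(-3 - 4)) = (-5*(-4) - 1)*√(-3 - 4) = (20 - 1)*√(-7) = 19*(I*√7) = 19*I*√7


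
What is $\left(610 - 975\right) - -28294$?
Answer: $27929$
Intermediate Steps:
$\left(610 - 975\right) - -28294 = \left(610 - 975\right) + 28294 = -365 + 28294 = 27929$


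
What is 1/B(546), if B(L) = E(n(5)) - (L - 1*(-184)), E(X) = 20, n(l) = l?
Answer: -1/710 ≈ -0.0014085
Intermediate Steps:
B(L) = -164 - L (B(L) = 20 - (L - 1*(-184)) = 20 - (L + 184) = 20 - (184 + L) = 20 + (-184 - L) = -164 - L)
1/B(546) = 1/(-164 - 1*546) = 1/(-164 - 546) = 1/(-710) = -1/710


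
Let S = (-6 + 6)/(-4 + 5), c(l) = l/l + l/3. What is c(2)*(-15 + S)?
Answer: -25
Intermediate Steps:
c(l) = 1 + l/3 (c(l) = 1 + l*(⅓) = 1 + l/3)
S = 0 (S = 0/1 = 0*1 = 0)
c(2)*(-15 + S) = (1 + (⅓)*2)*(-15 + 0) = (1 + ⅔)*(-15) = (5/3)*(-15) = -25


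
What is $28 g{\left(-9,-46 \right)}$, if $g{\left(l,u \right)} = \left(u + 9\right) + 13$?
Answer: $-672$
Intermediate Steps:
$g{\left(l,u \right)} = 22 + u$ ($g{\left(l,u \right)} = \left(9 + u\right) + 13 = 22 + u$)
$28 g{\left(-9,-46 \right)} = 28 \left(22 - 46\right) = 28 \left(-24\right) = -672$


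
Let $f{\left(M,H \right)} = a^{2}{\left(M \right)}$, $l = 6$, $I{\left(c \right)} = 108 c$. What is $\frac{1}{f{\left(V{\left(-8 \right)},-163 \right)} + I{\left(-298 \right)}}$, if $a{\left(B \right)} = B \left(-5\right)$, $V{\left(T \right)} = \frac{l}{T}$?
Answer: $- \frac{16}{514719} \approx -3.1085 \cdot 10^{-5}$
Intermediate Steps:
$V{\left(T \right)} = \frac{6}{T}$
$a{\left(B \right)} = - 5 B$
$f{\left(M,H \right)} = 25 M^{2}$ ($f{\left(M,H \right)} = \left(- 5 M\right)^{2} = 25 M^{2}$)
$\frac{1}{f{\left(V{\left(-8 \right)},-163 \right)} + I{\left(-298 \right)}} = \frac{1}{25 \left(\frac{6}{-8}\right)^{2} + 108 \left(-298\right)} = \frac{1}{25 \left(6 \left(- \frac{1}{8}\right)\right)^{2} - 32184} = \frac{1}{25 \left(- \frac{3}{4}\right)^{2} - 32184} = \frac{1}{25 \cdot \frac{9}{16} - 32184} = \frac{1}{\frac{225}{16} - 32184} = \frac{1}{- \frac{514719}{16}} = - \frac{16}{514719}$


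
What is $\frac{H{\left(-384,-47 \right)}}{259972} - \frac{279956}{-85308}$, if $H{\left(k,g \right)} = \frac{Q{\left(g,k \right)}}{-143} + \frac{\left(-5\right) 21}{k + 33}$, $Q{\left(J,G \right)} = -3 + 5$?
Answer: $\frac{7805734961135}{2378557400076} \approx 3.2817$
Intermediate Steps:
$Q{\left(J,G \right)} = 2$
$H{\left(k,g \right)} = - \frac{2}{143} - \frac{105}{33 + k}$ ($H{\left(k,g \right)} = \frac{2}{-143} + \frac{\left(-5\right) 21}{k + 33} = 2 \left(- \frac{1}{143}\right) - \frac{105}{33 + k} = - \frac{2}{143} - \frac{105}{33 + k}$)
$\frac{H{\left(-384,-47 \right)}}{259972} - \frac{279956}{-85308} = \frac{\frac{1}{143} \frac{1}{33 - 384} \left(-15081 - -768\right)}{259972} - \frac{279956}{-85308} = \frac{-15081 + 768}{143 \left(-351\right)} \frac{1}{259972} - - \frac{69989}{21327} = \frac{1}{143} \left(- \frac{1}{351}\right) \left(-14313\right) \frac{1}{259972} + \frac{69989}{21327} = \frac{367}{1287} \cdot \frac{1}{259972} + \frac{69989}{21327} = \frac{367}{334583964} + \frac{69989}{21327} = \frac{7805734961135}{2378557400076}$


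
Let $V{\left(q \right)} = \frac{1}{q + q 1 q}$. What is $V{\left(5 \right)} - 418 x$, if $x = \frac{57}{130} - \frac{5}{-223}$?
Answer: $- \frac{3350359}{17394} \approx -192.62$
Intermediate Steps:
$x = \frac{13361}{28990}$ ($x = 57 \cdot \frac{1}{130} - - \frac{5}{223} = \frac{57}{130} + \frac{5}{223} = \frac{13361}{28990} \approx 0.46088$)
$V{\left(q \right)} = \frac{1}{q + q^{2}}$ ($V{\left(q \right)} = \frac{1}{q + q q} = \frac{1}{q + q^{2}}$)
$V{\left(5 \right)} - 418 x = \frac{1}{5 \left(1 + 5\right)} - \frac{2792449}{14495} = \frac{1}{5 \cdot 6} - \frac{2792449}{14495} = \frac{1}{5} \cdot \frac{1}{6} - \frac{2792449}{14495} = \frac{1}{30} - \frac{2792449}{14495} = - \frac{3350359}{17394}$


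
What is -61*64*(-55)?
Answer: 214720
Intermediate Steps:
-61*64*(-55) = -3904*(-55) = 214720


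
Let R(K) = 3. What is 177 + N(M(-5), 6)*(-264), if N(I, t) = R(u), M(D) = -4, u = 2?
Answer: -615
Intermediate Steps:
N(I, t) = 3
177 + N(M(-5), 6)*(-264) = 177 + 3*(-264) = 177 - 792 = -615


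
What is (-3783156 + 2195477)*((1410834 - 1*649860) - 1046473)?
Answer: 453280766821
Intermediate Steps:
(-3783156 + 2195477)*((1410834 - 1*649860) - 1046473) = -1587679*((1410834 - 649860) - 1046473) = -1587679*(760974 - 1046473) = -1587679*(-285499) = 453280766821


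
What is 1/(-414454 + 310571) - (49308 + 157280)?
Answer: -21460981205/103883 ≈ -2.0659e+5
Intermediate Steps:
1/(-414454 + 310571) - (49308 + 157280) = 1/(-103883) - 1*206588 = -1/103883 - 206588 = -21460981205/103883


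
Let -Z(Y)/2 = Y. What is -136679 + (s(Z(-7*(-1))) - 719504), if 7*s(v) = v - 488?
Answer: -5993783/7 ≈ -8.5626e+5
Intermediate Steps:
Z(Y) = -2*Y
s(v) = -488/7 + v/7 (s(v) = (v - 488)/7 = (-488 + v)/7 = -488/7 + v/7)
-136679 + (s(Z(-7*(-1))) - 719504) = -136679 + ((-488/7 + (-(-14)*(-1))/7) - 719504) = -136679 + ((-488/7 + (-2*7)/7) - 719504) = -136679 + ((-488/7 + (1/7)*(-14)) - 719504) = -136679 + ((-488/7 - 2) - 719504) = -136679 + (-502/7 - 719504) = -136679 - 5037030/7 = -5993783/7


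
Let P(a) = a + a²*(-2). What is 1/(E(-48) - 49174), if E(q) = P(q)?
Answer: -1/53830 ≈ -1.8577e-5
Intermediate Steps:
P(a) = a - 2*a²
E(q) = q*(1 - 2*q)
1/(E(-48) - 49174) = 1/(-48*(1 - 2*(-48)) - 49174) = 1/(-48*(1 + 96) - 49174) = 1/(-48*97 - 49174) = 1/(-4656 - 49174) = 1/(-53830) = -1/53830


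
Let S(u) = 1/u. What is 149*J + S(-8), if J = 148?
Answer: 176415/8 ≈ 22052.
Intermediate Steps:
149*J + S(-8) = 149*148 + 1/(-8) = 22052 - 1/8 = 176415/8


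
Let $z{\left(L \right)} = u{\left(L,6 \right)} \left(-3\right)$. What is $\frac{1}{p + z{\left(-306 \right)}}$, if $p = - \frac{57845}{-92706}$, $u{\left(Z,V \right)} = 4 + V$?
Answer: $- \frac{92706}{2723335} \approx -0.034041$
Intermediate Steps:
$z{\left(L \right)} = -30$ ($z{\left(L \right)} = \left(4 + 6\right) \left(-3\right) = 10 \left(-3\right) = -30$)
$p = \frac{57845}{92706}$ ($p = \left(-57845\right) \left(- \frac{1}{92706}\right) = \frac{57845}{92706} \approx 0.62396$)
$\frac{1}{p + z{\left(-306 \right)}} = \frac{1}{\frac{57845}{92706} - 30} = \frac{1}{- \frac{2723335}{92706}} = - \frac{92706}{2723335}$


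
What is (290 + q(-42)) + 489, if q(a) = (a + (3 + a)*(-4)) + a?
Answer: 851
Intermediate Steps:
q(a) = -12 - 2*a (q(a) = (a + (-12 - 4*a)) + a = (-12 - 3*a) + a = -12 - 2*a)
(290 + q(-42)) + 489 = (290 + (-12 - 2*(-42))) + 489 = (290 + (-12 + 84)) + 489 = (290 + 72) + 489 = 362 + 489 = 851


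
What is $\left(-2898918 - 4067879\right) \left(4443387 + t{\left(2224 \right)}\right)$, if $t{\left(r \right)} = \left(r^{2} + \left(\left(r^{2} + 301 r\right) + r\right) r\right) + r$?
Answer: $-87108875076251311$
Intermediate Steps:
$t{\left(r \right)} = r + r^{2} + r \left(r^{2} + 302 r\right)$ ($t{\left(r \right)} = \left(r^{2} + \left(r^{2} + 302 r\right) r\right) + r = \left(r^{2} + r \left(r^{2} + 302 r\right)\right) + r = r + r^{2} + r \left(r^{2} + 302 r\right)$)
$\left(-2898918 - 4067879\right) \left(4443387 + t{\left(2224 \right)}\right) = \left(-2898918 - 4067879\right) \left(4443387 + 2224 \left(1 + 2224^{2} + 303 \cdot 2224\right)\right) = - 6966797 \left(4443387 + 2224 \left(1 + 4946176 + 673872\right)\right) = - 6966797 \left(4443387 + 2224 \cdot 5620049\right) = - 6966797 \left(4443387 + 12498988976\right) = \left(-6966797\right) 12503432363 = -87108875076251311$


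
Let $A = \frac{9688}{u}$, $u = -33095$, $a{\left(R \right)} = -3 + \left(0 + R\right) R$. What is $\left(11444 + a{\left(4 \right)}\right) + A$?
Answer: $\frac{379159727}{33095} \approx 11457.0$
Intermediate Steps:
$a{\left(R \right)} = -3 + R^{2}$ ($a{\left(R \right)} = -3 + R R = -3 + R^{2}$)
$A = - \frac{9688}{33095}$ ($A = \frac{9688}{-33095} = 9688 \left(- \frac{1}{33095}\right) = - \frac{9688}{33095} \approx -0.29273$)
$\left(11444 + a{\left(4 \right)}\right) + A = \left(11444 - \left(3 - 4^{2}\right)\right) - \frac{9688}{33095} = \left(11444 + \left(-3 + 16\right)\right) - \frac{9688}{33095} = \left(11444 + 13\right) - \frac{9688}{33095} = 11457 - \frac{9688}{33095} = \frac{379159727}{33095}$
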